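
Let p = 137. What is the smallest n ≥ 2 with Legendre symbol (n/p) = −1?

3

(2/137) = +1, so 2 is a residue.
(3/137) = −1, so 3 is the smallest positive non-residue mod 137.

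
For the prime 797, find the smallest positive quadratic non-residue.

(2/797) = −1, so 2 is the smallest positive non-residue mod 797.

2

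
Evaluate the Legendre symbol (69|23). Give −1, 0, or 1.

First reduce: 69 ≡ 0 (mod 23).
Top reduces to 0: gcd > 1, so the symbol is 0.

0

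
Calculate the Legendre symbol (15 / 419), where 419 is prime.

1

Reciprocity: 15 ≡ 3 and 419 ≡ 3 (mod 4), so (15/419) = −(419/15).
Reduce top mod 15: now compute (14/15).
Pull out 2: since 15 ≡ 7 (mod 8), (2/15) = +1.
Reciprocity: 7 ≡ 3 and 15 ≡ 3 (mod 4), so (7/15) = −(15/7).
Reduce top mod 7: now compute (1/7).
Reached (1/7) = 1. Collecting the sign flips along the way, the symbol is +1.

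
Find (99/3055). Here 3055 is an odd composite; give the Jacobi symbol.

Reciprocity: 99 ≡ 3 and 3055 ≡ 3 (mod 4), so (99/3055) = −(3055/99).
Reduce top mod 99: now compute (85/99).
Reciprocity: 85 ≡ 1 and 99 ≡ 3 (mod 4), so (85/99) = +(99/85).
Reduce top mod 85: now compute (14/85).
Pull out 2: since 85 ≡ 5 (mod 8), (2/85) = -1.
Reciprocity: 7 ≡ 3 and 85 ≡ 1 (mod 4), so (7/85) = +(85/7).
Reduce top mod 7: now compute (1/7).
Reached (1/7) = 1. Collecting the sign flips along the way, the symbol is +1.

1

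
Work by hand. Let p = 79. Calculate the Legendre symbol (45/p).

Reciprocity: 45 ≡ 1 and 79 ≡ 3 (mod 4), so (45/79) = +(79/45).
Reduce top mod 45: now compute (34/45).
Pull out 2: since 45 ≡ 5 (mod 8), (2/45) = -1.
Reciprocity: 17 ≡ 1 and 45 ≡ 1 (mod 4), so (17/45) = +(45/17).
Reduce top mod 17: now compute (11/17).
Reciprocity: 11 ≡ 3 and 17 ≡ 1 (mod 4), so (11/17) = +(17/11).
Reduce top mod 11: now compute (6/11).
Pull out 2: since 11 ≡ 3 (mod 8), (2/11) = -1.
Reciprocity: 3 ≡ 3 and 11 ≡ 3 (mod 4), so (3/11) = −(11/3).
Reduce top mod 3: now compute (2/3).
Pull out 2: since 3 ≡ 3 (mod 8), (2/3) = -1.
Reached (1/3) = 1. Collecting the sign flips along the way, the symbol is +1.

1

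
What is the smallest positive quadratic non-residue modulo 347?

2

(2/347) = −1, so 2 is the smallest positive non-residue mod 347.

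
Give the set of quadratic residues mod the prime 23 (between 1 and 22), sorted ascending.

1, 2, 3, 4, 6, 8, 9, 12, 13, 16, 18

Square k = 1,…,11 (k and 23−k give the same square):
1²=1, 2²=4, 3²=9, 4²=16, 5²≡2, 6²≡13, 7²≡3, 8²≡18, 9²≡12, 10²≡8, 11²≡6 (mod 23).
So the quadratic residues mod 23 are {1, 2, 3, 4, 6, 8, 9, 12, 13, 16, 18}.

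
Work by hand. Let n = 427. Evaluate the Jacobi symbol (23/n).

-1

Reciprocity: 23 ≡ 3 and 427 ≡ 3 (mod 4), so (23/427) = −(427/23).
Reduce top mod 23: now compute (13/23).
Reciprocity: 13 ≡ 1 and 23 ≡ 3 (mod 4), so (13/23) = +(23/13).
Reduce top mod 13: now compute (10/13).
Pull out 2: since 13 ≡ 5 (mod 8), (2/13) = -1.
Reciprocity: 5 ≡ 1 and 13 ≡ 1 (mod 4), so (5/13) = +(13/5).
Reduce top mod 5: now compute (3/5).
Reciprocity: 3 ≡ 3 and 5 ≡ 1 (mod 4), so (3/5) = +(5/3).
Reduce top mod 3: now compute (2/3).
Pull out 2: since 3 ≡ 3 (mod 8), (2/3) = -1.
Reached (1/3) = 1. Collecting the sign flips along the way, the symbol is -1.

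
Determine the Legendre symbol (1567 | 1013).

Euler's criterion: (1567/1013) ≡ 554^506 (mod 1013).
554^2 ≡ 990 (mod 1013)
554^4 ≡ 529 (mod 1013)
554^8 ≡ 253 (mod 1013)
554^16 ≡ 190 (mod 1013)
554^32 ≡ 645 (mod 1013)
554^64 ≡ 695 (mod 1013)
554^128 ≡ 837 (mod 1013)
554^256 ≡ 586 (mod 1013)
554^506 = 554^(256+128+64+32+16+8+2) ≡ 1 (mod 1013).
Result is 1, so (1567/1013) = 1.

1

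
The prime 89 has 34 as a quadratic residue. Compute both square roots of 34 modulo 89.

89 ≡ 1 (mod 4), so we find a root by search.
Trying successive values, 37² = 1369 ≡ 34 (mod 89). The other root is 89 − 37 = 52.

37, 52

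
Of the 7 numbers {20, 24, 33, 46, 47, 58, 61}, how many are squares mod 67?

(20/67) = -1 → non-residue.
(24/67) = +1 → QR.
(33/67) = +1 → QR.
(46/67) = -1 → non-residue.
(47/67) = +1 → QR.
(58/67) = -1 → non-residue.
(61/67) = -1 → non-residue.
Total quadratic residues among the 7: 3.

3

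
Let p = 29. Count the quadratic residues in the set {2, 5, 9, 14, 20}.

3

(2/29) = -1 → non-residue.
(5/29) = +1 → QR.
(9/29) = +1 → QR.
(14/29) = -1 → non-residue.
(20/29) = +1 → QR.
Total quadratic residues among the 5: 3.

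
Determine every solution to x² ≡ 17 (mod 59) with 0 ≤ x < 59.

28, 31

Since 59 ≡ 3 (mod 4), a square root of 17 is 17^((59+1)/4) = 17^15 mod 59.
Repeated squaring: 17^2≡53, 17^4≡36, 17^8≡57 (mod 59).
17^15 = 17^(8+4+2+1) ≡ 28 (mod 59).
Check: 28² = 784 ≡ 17 (mod 59). The two roots are 28 and 31.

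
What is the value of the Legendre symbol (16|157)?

1

Pull out 2^4: since 157 ≡ 5 (mod 8), (2/157) = -1, so (2/157)^4 = +1.
Reached (1/157) = 1. Collecting the sign flips along the way, the symbol is +1.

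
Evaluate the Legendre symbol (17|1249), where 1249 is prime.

1

Reciprocity: 17 ≡ 1 and 1249 ≡ 1 (mod 4), so (17/1249) = +(1249/17).
Reduce top mod 17: now compute (8/17).
Pull out 2^3: since 17 ≡ 1 (mod 8), (2/17) = +1, so (2/17)^3 = +1.
Reached (1/17) = 1. Collecting the sign flips along the way, the symbol is +1.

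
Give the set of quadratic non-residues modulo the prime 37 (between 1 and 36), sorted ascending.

2,5,6,8,13,14,15,17,18,19,20,22,23,24,29,31,32,35

Square k = 1,…,18 (k and 37−k give the same square):
1²=1, 2²=4, 3²=9, 4²=16, 5²=25, 6²=36, 7²≡12, 8²≡27, 9²≡7, 10²≡26, 11²≡10, 12²≡33, 13²≡21, 14²≡11, 15²≡3, 16²≡34, 17²≡30, 18²≡28 (mod 37).
The residues are {1, 3, 4, 7, 9, 10, 11, 12, 16, 21, 25, 26, 27, 28, 30, 33, 34, 36}; the non-residues are the remaining 18 nonzero classes.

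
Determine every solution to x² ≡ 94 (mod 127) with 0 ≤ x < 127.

27, 100

Since 127 ≡ 3 (mod 4), a square root of 94 is 94^((127+1)/4) = 94^32 mod 127.
Repeated squaring: 94^2≡73, 94^4≡122, 94^8≡25, 94^16≡117, 94^32≡100 (mod 127).
94^32 = 94^(32) ≡ 100 (mod 127).
Check: 100² = 10000 ≡ 94 (mod 127). The two roots are 27 and 100.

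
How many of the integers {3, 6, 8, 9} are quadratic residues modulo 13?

(3/13) = +1 → QR.
(6/13) = -1 → non-residue.
(8/13) = -1 → non-residue.
(9/13) = +1 → QR.
Total quadratic residues among the 4: 2.

2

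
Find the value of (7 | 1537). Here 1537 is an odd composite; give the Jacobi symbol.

Reciprocity: 7 ≡ 3 and 1537 ≡ 1 (mod 4), so (7/1537) = +(1537/7).
Reduce top mod 7: now compute (4/7).
Pull out 2^2: since 7 ≡ 7 (mod 8), (2/7) = +1, so (2/7)^2 = +1.
Reached (1/7) = 1. Collecting the sign flips along the way, the symbol is +1.

1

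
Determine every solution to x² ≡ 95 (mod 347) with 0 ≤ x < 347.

147, 200

Since 347 ≡ 3 (mod 4), a square root of 95 is 95^((347+1)/4) = 95^87 mod 347.
Repeated squaring: 95^2≡3, 95^4≡9, 95^8≡81, 95^16≡315, 95^32≡330, 95^64≡289 (mod 347).
95^87 = 95^(64+16+4+2+1) ≡ 147 (mod 347).
Check: 147² = 21609 ≡ 95 (mod 347). The two roots are 147 and 200.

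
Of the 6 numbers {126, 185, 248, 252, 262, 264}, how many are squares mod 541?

3

(126/541) = -1 → non-residue.
(185/541) = -1 → non-residue.
(248/541) = -1 → non-residue.
(252/541) = +1 → QR.
(262/541) = +1 → QR.
(264/541) = +1 → QR.
Total quadratic residues among the 6: 3.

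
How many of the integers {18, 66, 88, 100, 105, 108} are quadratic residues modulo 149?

(18/149) = -1 → non-residue.
(66/149) = -1 → non-residue.
(88/149) = +1 → QR.
(100/149) = +1 → QR.
(105/149) = -1 → non-residue.
(108/149) = -1 → non-residue.
Total quadratic residues among the 6: 2.

2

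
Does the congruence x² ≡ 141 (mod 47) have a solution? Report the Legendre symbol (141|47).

First reduce: 141 ≡ 0 (mod 47).
Top reduces to 0: gcd > 1, so the symbol is 0.

0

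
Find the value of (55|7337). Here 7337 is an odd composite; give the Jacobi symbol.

0

Reciprocity: 55 ≡ 3 and 7337 ≡ 1 (mod 4), so (55/7337) = +(7337/55).
Reduce top mod 55: now compute (22/55).
Pull out 2: since 55 ≡ 7 (mod 8), (2/55) = +1.
Reciprocity: 11 ≡ 3 and 55 ≡ 3 (mod 4), so (11/55) = −(55/11).
Reduce top mod 11: now compute (0/11).
Top reduces to 0: gcd > 1, so the symbol is 0.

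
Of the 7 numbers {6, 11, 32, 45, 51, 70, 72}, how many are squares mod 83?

(6/83) = -1 → non-residue.
(11/83) = +1 → QR.
(32/83) = -1 → non-residue.
(45/83) = -1 → non-residue.
(51/83) = +1 → QR.
(70/83) = +1 → QR.
(72/83) = -1 → non-residue.
Total quadratic residues among the 7: 3.

3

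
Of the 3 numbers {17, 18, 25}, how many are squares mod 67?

(17/67) = +1 → QR.
(18/67) = -1 → non-residue.
(25/67) = +1 → QR.
Total quadratic residues among the 3: 2.

2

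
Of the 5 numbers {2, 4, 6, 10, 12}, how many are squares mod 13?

3

(2/13) = -1 → non-residue.
(4/13) = +1 → QR.
(6/13) = -1 → non-residue.
(10/13) = +1 → QR.
(12/13) = +1 → QR.
Total quadratic residues among the 5: 3.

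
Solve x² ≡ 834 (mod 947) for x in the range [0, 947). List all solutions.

Since 947 ≡ 3 (mod 4), a square root of 834 is 834^((947+1)/4) = 834^237 mod 947.
Repeated squaring: 834^2≡458, 834^4≡477, 834^8≡249, 834^16≡446, 834^32≡46, 834^64≡222, 834^128≡40 (mod 947).
834^237 = 834^(128+64+32+8+4+1) ≡ 378 (mod 947).
Check: 378² = 142884 ≡ 834 (mod 947). The two roots are 378 and 569.

378, 569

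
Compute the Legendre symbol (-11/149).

-1

First reduce: -11 ≡ 138 (mod 149).
Pull out 2: since 149 ≡ 5 (mod 8), (2/149) = -1.
Reciprocity: 69 ≡ 1 and 149 ≡ 1 (mod 4), so (69/149) = +(149/69).
Reduce top mod 69: now compute (11/69).
Reciprocity: 11 ≡ 3 and 69 ≡ 1 (mod 4), so (11/69) = +(69/11).
Reduce top mod 11: now compute (3/11).
Reciprocity: 3 ≡ 3 and 11 ≡ 3 (mod 4), so (3/11) = −(11/3).
Reduce top mod 3: now compute (2/3).
Pull out 2: since 3 ≡ 3 (mod 8), (2/3) = -1.
Reached (1/3) = 1. Collecting the sign flips along the way, the symbol is -1.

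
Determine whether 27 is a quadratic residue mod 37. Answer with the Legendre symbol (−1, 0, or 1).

1

Euler's criterion: (27/37) ≡ 27^18 (mod 37).
27^2 ≡ 26 (mod 37)
27^4 ≡ 10 (mod 37)
27^8 ≡ 26 (mod 37)
27^16 ≡ 10 (mod 37)
27^18 = 27^(16+2) ≡ 1 (mod 37).
Result is 1, so (27/37) = 1.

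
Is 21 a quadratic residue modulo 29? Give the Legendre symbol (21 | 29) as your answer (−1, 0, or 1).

-1

Reciprocity: 21 ≡ 1 and 29 ≡ 1 (mod 4), so (21/29) = +(29/21).
Reduce top mod 21: now compute (8/21).
Pull out 2^3: since 21 ≡ 5 (mod 8), (2/21) = -1, so (2/21)^3 = -1.
Reached (1/21) = 1. Collecting the sign flips along the way, the symbol is -1.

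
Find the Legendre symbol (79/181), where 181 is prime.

Reciprocity: 79 ≡ 3 and 181 ≡ 1 (mod 4), so (79/181) = +(181/79).
Reduce top mod 79: now compute (23/79).
Reciprocity: 23 ≡ 3 and 79 ≡ 3 (mod 4), so (23/79) = −(79/23).
Reduce top mod 23: now compute (10/23).
Pull out 2: since 23 ≡ 7 (mod 8), (2/23) = +1.
Reciprocity: 5 ≡ 1 and 23 ≡ 3 (mod 4), so (5/23) = +(23/5).
Reduce top mod 5: now compute (3/5).
Reciprocity: 3 ≡ 3 and 5 ≡ 1 (mod 4), so (3/5) = +(5/3).
Reduce top mod 3: now compute (2/3).
Pull out 2: since 3 ≡ 3 (mod 8), (2/3) = -1.
Reached (1/3) = 1. Collecting the sign flips along the way, the symbol is +1.

1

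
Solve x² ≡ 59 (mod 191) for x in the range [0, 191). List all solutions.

21, 170

Since 191 ≡ 3 (mod 4), a square root of 59 is 59^((191+1)/4) = 59^48 mod 191.
Repeated squaring: 59^2≡43, 59^4≡130, 59^8≡92, 59^16≡60, 59^32≡162 (mod 191).
59^48 = 59^(32+16) ≡ 170 (mod 191).
Check: 170² = 28900 ≡ 59 (mod 191). The two roots are 21 and 170.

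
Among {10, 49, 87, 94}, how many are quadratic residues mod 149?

1

(10/149) = -1 → non-residue.
(49/149) = +1 → QR.
(87/149) = -1 → non-residue.
(94/149) = -1 → non-residue.
Total quadratic residues among the 4: 1.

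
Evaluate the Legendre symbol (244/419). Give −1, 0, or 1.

Euler's criterion: (244/419) ≡ 244^209 (mod 419).
244^2 ≡ 38 (mod 419)
244^4 ≡ 187 (mod 419)
244^8 ≡ 192 (mod 419)
244^16 ≡ 411 (mod 419)
244^32 ≡ 64 (mod 419)
244^64 ≡ 325 (mod 419)
244^128 ≡ 37 (mod 419)
244^209 = 244^(128+64+16+1) ≡ 418 (mod 419).
Result is 418 ≡ −1, so (244/419) = −1.

-1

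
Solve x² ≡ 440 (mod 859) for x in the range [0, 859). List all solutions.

315, 544

Since 859 ≡ 3 (mod 4), a square root of 440 is 440^((859+1)/4) = 440^215 mod 859.
Repeated squaring: 440^2≡325, 440^4≡827, 440^8≡165, 440^16≡596, 440^32≡449, 440^64≡595, 440^128≡117 (mod 859).
440^215 = 440^(128+64+16+4+2+1) ≡ 315 (mod 859).
Check: 315² = 99225 ≡ 440 (mod 859). The two roots are 315 and 544.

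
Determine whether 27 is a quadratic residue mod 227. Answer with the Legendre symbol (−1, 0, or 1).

1

Euler's criterion: (27/227) ≡ 27^113 (mod 227).
27^2 ≡ 48 (mod 227)
27^4 ≡ 34 (mod 227)
27^8 ≡ 21 (mod 227)
27^16 ≡ 214 (mod 227)
27^32 ≡ 169 (mod 227)
27^64 ≡ 186 (mod 227)
27^113 = 27^(64+32+16+1) ≡ 1 (mod 227).
Result is 1, so (27/227) = 1.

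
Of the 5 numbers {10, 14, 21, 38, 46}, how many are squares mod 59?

2

(10/59) = -1 → non-residue.
(14/59) = -1 → non-residue.
(21/59) = +1 → QR.
(38/59) = -1 → non-residue.
(46/59) = +1 → QR.
Total quadratic residues among the 5: 2.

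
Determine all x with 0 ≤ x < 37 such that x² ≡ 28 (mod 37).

18, 19

37 ≡ 1 (mod 4), so we find a root by search.
Trying successive values, 18² = 324 ≡ 28 (mod 37). The other root is 37 − 18 = 19.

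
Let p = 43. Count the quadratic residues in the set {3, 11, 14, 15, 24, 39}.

4

(3/43) = -1 → non-residue.
(11/43) = +1 → QR.
(14/43) = +1 → QR.
(15/43) = +1 → QR.
(24/43) = +1 → QR.
(39/43) = -1 → non-residue.
Total quadratic residues among the 6: 4.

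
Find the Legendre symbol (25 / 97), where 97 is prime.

Euler's criterion: (25/97) ≡ 25^48 (mod 97).
25^2 ≡ 43 (mod 97)
25^4 ≡ 6 (mod 97)
25^8 ≡ 36 (mod 97)
25^16 ≡ 35 (mod 97)
25^32 ≡ 61 (mod 97)
25^48 = 25^(32+16) ≡ 1 (mod 97).
Result is 1, so (25/97) = 1.

1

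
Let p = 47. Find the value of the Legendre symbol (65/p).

First reduce: 65 ≡ 18 (mod 47).
Pull out 2: since 47 ≡ 7 (mod 8), (2/47) = +1.
Reciprocity: 9 ≡ 1 and 47 ≡ 3 (mod 4), so (9/47) = +(47/9).
Reduce top mod 9: now compute (2/9).
Pull out 2: since 9 ≡ 1 (mod 8), (2/9) = +1.
Reached (1/9) = 1. Collecting the sign flips along the way, the symbol is +1.

1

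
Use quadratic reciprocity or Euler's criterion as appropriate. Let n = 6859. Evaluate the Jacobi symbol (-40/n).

First reduce: -40 ≡ 6819 (mod 6859).
Reciprocity: 6819 ≡ 3 and 6859 ≡ 3 (mod 4), so (6819/6859) = −(6859/6819).
Reduce top mod 6819: now compute (40/6819).
Pull out 2^3: since 6819 ≡ 3 (mod 8), (2/6819) = -1, so (2/6819)^3 = -1.
Reciprocity: 5 ≡ 1 and 6819 ≡ 3 (mod 4), so (5/6819) = +(6819/5).
Reduce top mod 5: now compute (4/5).
Pull out 2^2: since 5 ≡ 5 (mod 8), (2/5) = -1, so (2/5)^2 = +1.
Reached (1/5) = 1. Collecting the sign flips along the way, the symbol is +1.

1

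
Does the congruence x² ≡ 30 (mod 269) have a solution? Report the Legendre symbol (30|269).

1

Pull out 2: since 269 ≡ 5 (mod 8), (2/269) = -1.
Reciprocity: 15 ≡ 3 and 269 ≡ 1 (mod 4), so (15/269) = +(269/15).
Reduce top mod 15: now compute (14/15).
Pull out 2: since 15 ≡ 7 (mod 8), (2/15) = +1.
Reciprocity: 7 ≡ 3 and 15 ≡ 3 (mod 4), so (7/15) = −(15/7).
Reduce top mod 7: now compute (1/7).
Reached (1/7) = 1. Collecting the sign flips along the way, the symbol is +1.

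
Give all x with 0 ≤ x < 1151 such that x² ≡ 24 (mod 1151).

494, 657

Since 1151 ≡ 3 (mod 4), a square root of 24 is 24^((1151+1)/4) = 24^288 mod 1151.
Repeated squaring: 24^2≡576, 24^4≡288, 24^8≡72, 24^16≡580, 24^32≡308, 24^64≡482, 24^128≡973, 24^256≡607 (mod 1151).
24^288 = 24^(256+32) ≡ 494 (mod 1151).
Check: 494² = 244036 ≡ 24 (mod 1151). The two roots are 494 and 657.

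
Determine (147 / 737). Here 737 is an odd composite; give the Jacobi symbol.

-1

Reciprocity: 147 ≡ 3 and 737 ≡ 1 (mod 4), so (147/737) = +(737/147).
Reduce top mod 147: now compute (2/147).
Pull out 2: since 147 ≡ 3 (mod 8), (2/147) = -1.
Reached (1/147) = 1. Collecting the sign flips along the way, the symbol is -1.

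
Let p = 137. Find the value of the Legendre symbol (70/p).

-1

Pull out 2: since 137 ≡ 1 (mod 8), (2/137) = +1.
Reciprocity: 35 ≡ 3 and 137 ≡ 1 (mod 4), so (35/137) = +(137/35).
Reduce top mod 35: now compute (32/35).
Pull out 2^5: since 35 ≡ 3 (mod 8), (2/35) = -1, so (2/35)^5 = -1.
Reached (1/35) = 1. Collecting the sign flips along the way, the symbol is -1.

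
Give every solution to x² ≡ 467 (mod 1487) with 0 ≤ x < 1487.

Since 1487 ≡ 3 (mod 4), a square root of 467 is 467^((1487+1)/4) = 467^372 mod 1487.
Repeated squaring: 467^2≡987, 467^4≡184, 467^8≡1142, 467^16≡65, 467^32≡1251, 467^64≡677, 467^128≡333, 467^256≡851 (mod 1487).
467^372 = 467^(256+64+32+16+4) ≡ 676 (mod 1487).
Check: 676² = 456976 ≡ 467 (mod 1487). The two roots are 676 and 811.

676, 811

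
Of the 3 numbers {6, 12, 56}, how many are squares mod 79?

(6/79) = -1 → non-residue.
(12/79) = -1 → non-residue.
(56/79) = -1 → non-residue.
Total quadratic residues among the 3: 0.

0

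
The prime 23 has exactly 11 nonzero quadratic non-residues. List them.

5, 7, 10, 11, 14, 15, 17, 19, 20, 21, 22

Square k = 1,…,11 (k and 23−k give the same square):
1²=1, 2²=4, 3²=9, 4²=16, 5²≡2, 6²≡13, 7²≡3, 8²≡18, 9²≡12, 10²≡8, 11²≡6 (mod 23).
The residues are {1, 2, 3, 4, 6, 8, 9, 12, 13, 16, 18}; the non-residues are the remaining 11 nonzero classes.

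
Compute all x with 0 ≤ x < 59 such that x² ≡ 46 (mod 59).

Since 59 ≡ 3 (mod 4), a square root of 46 is 46^((59+1)/4) = 46^15 mod 59.
Repeated squaring: 46^2≡51, 46^4≡5, 46^8≡25 (mod 59).
46^15 = 46^(8+4+2+1) ≡ 20 (mod 59).
Check: 20² = 400 ≡ 46 (mod 59). The two roots are 20 and 39.

20, 39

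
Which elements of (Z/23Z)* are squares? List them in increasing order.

Square k = 1,…,11 (k and 23−k give the same square):
1²=1, 2²=4, 3²=9, 4²=16, 5²≡2, 6²≡13, 7²≡3, 8²≡18, 9²≡12, 10²≡8, 11²≡6 (mod 23).
So the quadratic residues mod 23 are {1, 2, 3, 4, 6, 8, 9, 12, 13, 16, 18}.

1 2 3 4 6 8 9 12 13 16 18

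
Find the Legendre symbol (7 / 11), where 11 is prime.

Euler's criterion: (7/11) ≡ 7^5 (mod 11).
7^2 ≡ 5 (mod 11)
7^4 ≡ 3 (mod 11)
7^5 = 7^(4+1) ≡ 10 (mod 11).
Result is 10 ≡ −1, so (7/11) = −1.

-1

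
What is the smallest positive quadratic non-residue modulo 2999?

17

(2/2999) = +1, so 2 is a residue.
(3/2999) = +1, so 3 is a residue.
(4/2999) = +1, so 4 is a residue.
(5/2999) = +1, so 5 is a residue.
(6/2999) = +1, so 6 is a residue.
(7/2999) = +1, so 7 is a residue.
(8/2999) = +1, so 8 is a residue.
(9/2999) = +1, so 9 is a residue.
(10/2999) = +1, so 10 is a residue.
(11/2999) = +1, so 11 is a residue.
(12/2999) = +1, so 12 is a residue.
(13/2999) = +1, so 13 is a residue.
(14/2999) = +1, so 14 is a residue.
(15/2999) = +1, so 15 is a residue.
(16/2999) = +1, so 16 is a residue.
(17/2999) = −1, so 17 is the smallest positive non-residue mod 2999.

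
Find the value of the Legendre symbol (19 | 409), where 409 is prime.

-1

Reciprocity: 19 ≡ 3 and 409 ≡ 1 (mod 4), so (19/409) = +(409/19).
Reduce top mod 19: now compute (10/19).
Pull out 2: since 19 ≡ 3 (mod 8), (2/19) = -1.
Reciprocity: 5 ≡ 1 and 19 ≡ 3 (mod 4), so (5/19) = +(19/5).
Reduce top mod 5: now compute (4/5).
Pull out 2^2: since 5 ≡ 5 (mod 8), (2/5) = -1, so (2/5)^2 = +1.
Reached (1/5) = 1. Collecting the sign flips along the way, the symbol is -1.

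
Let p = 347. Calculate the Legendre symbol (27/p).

1

Euler's criterion: (27/347) ≡ 27^173 (mod 347).
27^2 ≡ 35 (mod 347)
27^4 ≡ 184 (mod 347)
27^8 ≡ 197 (mod 347)
27^16 ≡ 292 (mod 347)
27^32 ≡ 249 (mod 347)
27^64 ≡ 235 (mod 347)
27^128 ≡ 52 (mod 347)
27^173 = 27^(128+32+8+4+1) ≡ 1 (mod 347).
Result is 1, so (27/347) = 1.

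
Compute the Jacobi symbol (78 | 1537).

1

Pull out 2: since 1537 ≡ 1 (mod 8), (2/1537) = +1.
Reciprocity: 39 ≡ 3 and 1537 ≡ 1 (mod 4), so (39/1537) = +(1537/39).
Reduce top mod 39: now compute (16/39).
Pull out 2^4: since 39 ≡ 7 (mod 8), (2/39) = +1, so (2/39)^4 = +1.
Reached (1/39) = 1. Collecting the sign flips along the way, the symbol is +1.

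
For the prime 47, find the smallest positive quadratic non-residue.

(2/47) = +1, so 2 is a residue.
(3/47) = +1, so 3 is a residue.
(4/47) = +1, so 4 is a residue.
(5/47) = −1, so 5 is the smallest positive non-residue mod 47.

5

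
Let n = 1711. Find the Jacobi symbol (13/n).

Reciprocity: 13 ≡ 1 and 1711 ≡ 3 (mod 4), so (13/1711) = +(1711/13).
Reduce top mod 13: now compute (8/13).
Pull out 2^3: since 13 ≡ 5 (mod 8), (2/13) = -1, so (2/13)^3 = -1.
Reached (1/13) = 1. Collecting the sign flips along the way, the symbol is -1.

-1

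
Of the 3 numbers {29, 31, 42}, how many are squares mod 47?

(29/47) = -1 → non-residue.
(31/47) = -1 → non-residue.
(42/47) = +1 → QR.
Total quadratic residues among the 3: 1.

1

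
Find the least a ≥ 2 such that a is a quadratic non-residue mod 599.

7

(2/599) = +1, so 2 is a residue.
(3/599) = +1, so 3 is a residue.
(4/599) = +1, so 4 is a residue.
(5/599) = +1, so 5 is a residue.
(6/599) = +1, so 6 is a residue.
(7/599) = −1, so 7 is the smallest positive non-residue mod 599.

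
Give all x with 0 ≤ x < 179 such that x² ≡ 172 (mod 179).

72, 107

Since 179 ≡ 3 (mod 4), a square root of 172 is 172^((179+1)/4) = 172^45 mod 179.
Repeated squaring: 172^2≡49, 172^4≡74, 172^8≡106, 172^16≡138, 172^32≡70 (mod 179).
172^45 = 172^(32+8+4+1) ≡ 107 (mod 179).
Check: 107² = 11449 ≡ 172 (mod 179). The two roots are 72 and 107.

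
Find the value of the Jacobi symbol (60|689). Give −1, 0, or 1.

-1

Pull out 2^2: since 689 ≡ 1 (mod 8), (2/689) = +1, so (2/689)^2 = +1.
Reciprocity: 15 ≡ 3 and 689 ≡ 1 (mod 4), so (15/689) = +(689/15).
Reduce top mod 15: now compute (14/15).
Pull out 2: since 15 ≡ 7 (mod 8), (2/15) = +1.
Reciprocity: 7 ≡ 3 and 15 ≡ 3 (mod 4), so (7/15) = −(15/7).
Reduce top mod 7: now compute (1/7).
Reached (1/7) = 1. Collecting the sign flips along the way, the symbol is -1.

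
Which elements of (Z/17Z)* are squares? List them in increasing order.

Square k = 1,…,8 (k and 17−k give the same square):
1²=1, 2²=4, 3²=9, 4²=16, 5²≡8, 6²≡2, 7²≡15, 8²≡13 (mod 17).
So the quadratic residues mod 17 are {1, 2, 4, 8, 9, 13, 15, 16}.

1 2 4 8 9 13 15 16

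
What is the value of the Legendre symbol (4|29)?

Pull out 2^2: since 29 ≡ 5 (mod 8), (2/29) = -1, so (2/29)^2 = +1.
Reached (1/29) = 1. Collecting the sign flips along the way, the symbol is +1.

1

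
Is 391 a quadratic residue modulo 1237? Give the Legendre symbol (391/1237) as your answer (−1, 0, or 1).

Reciprocity: 391 ≡ 3 and 1237 ≡ 1 (mod 4), so (391/1237) = +(1237/391).
Reduce top mod 391: now compute (64/391).
Pull out 2^6: since 391 ≡ 7 (mod 8), (2/391) = +1, so (2/391)^6 = +1.
Reached (1/391) = 1. Collecting the sign flips along the way, the symbol is +1.

1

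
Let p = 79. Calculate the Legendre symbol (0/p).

Top reduces to 0: gcd > 1, so the symbol is 0.

0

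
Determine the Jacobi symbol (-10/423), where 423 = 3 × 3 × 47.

First reduce: -10 ≡ 413 (mod 423).
Reciprocity: 413 ≡ 1 and 423 ≡ 3 (mod 4), so (413/423) = +(423/413).
Reduce top mod 413: now compute (10/413).
Pull out 2: since 413 ≡ 5 (mod 8), (2/413) = -1.
Reciprocity: 5 ≡ 1 and 413 ≡ 1 (mod 4), so (5/413) = +(413/5).
Reduce top mod 5: now compute (3/5).
Reciprocity: 3 ≡ 3 and 5 ≡ 1 (mod 4), so (3/5) = +(5/3).
Reduce top mod 3: now compute (2/3).
Pull out 2: since 3 ≡ 3 (mod 8), (2/3) = -1.
Reached (1/3) = 1. Collecting the sign flips along the way, the symbol is +1.

1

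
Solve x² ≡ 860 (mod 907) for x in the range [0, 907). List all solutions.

Since 907 ≡ 3 (mod 4), a square root of 860 is 860^((907+1)/4) = 860^227 mod 907.
Repeated squaring: 860^2≡395, 860^4≡21, 860^8≡441, 860^16≡383, 860^32≡662, 860^64≡163, 860^128≡266 (mod 907).
860^227 = 860^(128+64+32+2+1) ≡ 295 (mod 907).
Check: 295² = 87025 ≡ 860 (mod 907). The two roots are 295 and 612.

295, 612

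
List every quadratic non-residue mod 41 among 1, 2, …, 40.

Square k = 1,…,20 (k and 41−k give the same square):
1²=1, 2²=4, 3²=9, 4²=16, 5²=25, 6²=36, 7²≡8, 8²≡23, 9²≡40, 10²≡18, 11²≡39, 12²≡21, 13²≡5, 14²≡32, 15²≡20, 16²≡10, 17²≡2, 18²≡37, 19²≡33, 20²≡31 (mod 41).
The residues are {1, 2, 4, 5, 8, 9, 10, 16, 18, 20, 21, 23, 25, 31, 32, 33, 36, 37, 39, 40}; the non-residues are the remaining 20 nonzero classes.

3 6 7 11 12 13 14 15 17 19 22 24 26 27 28 29 30 34 35 38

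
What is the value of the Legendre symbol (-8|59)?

First reduce: -8 ≡ 51 (mod 59).
Reciprocity: 51 ≡ 3 and 59 ≡ 3 (mod 4), so (51/59) = −(59/51).
Reduce top mod 51: now compute (8/51).
Pull out 2^3: since 51 ≡ 3 (mod 8), (2/51) = -1, so (2/51)^3 = -1.
Reached (1/51) = 1. Collecting the sign flips along the way, the symbol is +1.

1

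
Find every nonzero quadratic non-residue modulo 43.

Square k = 1,…,21 (k and 43−k give the same square):
1²=1, 2²=4, 3²=9, 4²=16, 5²=25, 6²=36, 7²≡6, 8²≡21, 9²≡38, 10²≡14, 11²≡35, 12²≡15, 13²≡40, 14²≡24, 15²≡10, 16²≡41, 17²≡31, 18²≡23, 19²≡17, 20²≡13, 21²≡11 (mod 43).
The residues are {1, 4, 6, 9, 10, 11, 13, 14, 15, 16, 17, 21, 23, 24, 25, 31, 35, 36, 38, 40, 41}; the non-residues are the remaining 21 nonzero classes.

2,3,5,7,8,12,18,19,20,22,26,27,28,29,30,32,33,34,37,39,42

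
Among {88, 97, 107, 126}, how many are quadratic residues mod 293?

(88/293) = +1 → QR.
(97/293) = +1 → QR.
(107/293) = +1 → QR.
(126/293) = +1 → QR.
Total quadratic residues among the 4: 4.

4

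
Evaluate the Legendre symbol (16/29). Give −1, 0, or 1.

Pull out 2^4: since 29 ≡ 5 (mod 8), (2/29) = -1, so (2/29)^4 = +1.
Reached (1/29) = 1. Collecting the sign flips along the way, the symbol is +1.

1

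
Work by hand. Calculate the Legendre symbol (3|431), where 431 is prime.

1

Euler's criterion: (3/431) ≡ 3^215 (mod 431).
3^2 ≡ 9 (mod 431)
3^4 ≡ 81 (mod 431)
3^8 ≡ 96 (mod 431)
3^16 ≡ 165 (mod 431)
3^32 ≡ 72 (mod 431)
3^64 ≡ 12 (mod 431)
3^128 ≡ 144 (mod 431)
3^215 = 3^(128+64+16+4+2+1) ≡ 1 (mod 431).
Result is 1, so (3/431) = 1.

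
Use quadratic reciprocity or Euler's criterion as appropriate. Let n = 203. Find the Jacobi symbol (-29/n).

First reduce: -29 ≡ 174 (mod 203).
Pull out 2: since 203 ≡ 3 (mod 8), (2/203) = -1.
Reciprocity: 87 ≡ 3 and 203 ≡ 3 (mod 4), so (87/203) = −(203/87).
Reduce top mod 87: now compute (29/87).
Reciprocity: 29 ≡ 1 and 87 ≡ 3 (mod 4), so (29/87) = +(87/29).
Reduce top mod 29: now compute (0/29).
Top reduces to 0: gcd > 1, so the symbol is 0.

0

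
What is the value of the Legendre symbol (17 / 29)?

Euler's criterion: (17/29) ≡ 17^14 (mod 29).
17^2 ≡ 28 (mod 29)
17^4 ≡ 1 (mod 29)
17^8 ≡ 1 (mod 29)
17^14 = 17^(8+4+2) ≡ 28 (mod 29).
Result is 28 ≡ −1, so (17/29) = −1.

-1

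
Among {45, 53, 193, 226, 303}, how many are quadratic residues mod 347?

(45/347) = -1 → non-residue.
(53/347) = +1 → QR.
(193/347) = -1 → non-residue.
(226/347) = -1 → non-residue.
(303/347) = -1 → non-residue.
Total quadratic residues among the 5: 1.

1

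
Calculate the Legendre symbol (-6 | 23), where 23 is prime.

First reduce: -6 ≡ 17 (mod 23).
Reciprocity: 17 ≡ 1 and 23 ≡ 3 (mod 4), so (17/23) = +(23/17).
Reduce top mod 17: now compute (6/17).
Pull out 2: since 17 ≡ 1 (mod 8), (2/17) = +1.
Reciprocity: 3 ≡ 3 and 17 ≡ 1 (mod 4), so (3/17) = +(17/3).
Reduce top mod 3: now compute (2/3).
Pull out 2: since 3 ≡ 3 (mod 8), (2/3) = -1.
Reached (1/3) = 1. Collecting the sign flips along the way, the symbol is -1.

-1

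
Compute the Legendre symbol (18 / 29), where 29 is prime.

Euler's criterion: (18/29) ≡ 18^14 (mod 29).
18^2 ≡ 5 (mod 29)
18^4 ≡ 25 (mod 29)
18^8 ≡ 16 (mod 29)
18^14 = 18^(8+4+2) ≡ 28 (mod 29).
Result is 28 ≡ −1, so (18/29) = −1.

-1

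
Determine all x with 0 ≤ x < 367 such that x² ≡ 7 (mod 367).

Since 367 ≡ 3 (mod 4), a square root of 7 is 7^((367+1)/4) = 7^92 mod 367.
Repeated squaring: 7^2≡49, 7^4≡199, 7^8≡332, 7^16≡124, 7^32≡329, 7^64≡343 (mod 367).
7^92 = 7^(64+16+8+4) ≡ 47 (mod 367).
Check: 47² = 2209 ≡ 7 (mod 367). The two roots are 47 and 320.

47, 320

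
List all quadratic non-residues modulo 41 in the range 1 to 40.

Square k = 1,…,20 (k and 41−k give the same square):
1²=1, 2²=4, 3²=9, 4²=16, 5²=25, 6²=36, 7²≡8, 8²≡23, 9²≡40, 10²≡18, 11²≡39, 12²≡21, 13²≡5, 14²≡32, 15²≡20, 16²≡10, 17²≡2, 18²≡37, 19²≡33, 20²≡31 (mod 41).
The residues are {1, 2, 4, 5, 8, 9, 10, 16, 18, 20, 21, 23, 25, 31, 32, 33, 36, 37, 39, 40}; the non-residues are the remaining 20 nonzero classes.

3, 6, 7, 11, 12, 13, 14, 15, 17, 19, 22, 24, 26, 27, 28, 29, 30, 34, 35, 38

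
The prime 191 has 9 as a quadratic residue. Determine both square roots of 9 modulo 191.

Since 191 ≡ 3 (mod 4), a square root of 9 is 9^((191+1)/4) = 9^48 mod 191.
Repeated squaring: 9^2≡81, 9^4≡67, 9^8≡96, 9^16≡48, 9^32≡12 (mod 191).
9^48 = 9^(32+16) ≡ 3 (mod 191).
Check: 3² = 9 ≡ 9 (mod 191). The two roots are 3 and 188.

3, 188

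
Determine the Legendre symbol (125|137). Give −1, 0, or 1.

Reciprocity: 125 ≡ 1 and 137 ≡ 1 (mod 4), so (125/137) = +(137/125).
Reduce top mod 125: now compute (12/125).
Pull out 2^2: since 125 ≡ 5 (mod 8), (2/125) = -1, so (2/125)^2 = +1.
Reciprocity: 3 ≡ 3 and 125 ≡ 1 (mod 4), so (3/125) = +(125/3).
Reduce top mod 3: now compute (2/3).
Pull out 2: since 3 ≡ 3 (mod 8), (2/3) = -1.
Reached (1/3) = 1. Collecting the sign flips along the way, the symbol is -1.

-1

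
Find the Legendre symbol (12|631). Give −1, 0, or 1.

Euler's criterion: (12/631) ≡ 12^315 (mod 631).
12^2 ≡ 144 (mod 631)
12^4 ≡ 544 (mod 631)
12^8 ≡ 628 (mod 631)
12^16 ≡ 9 (mod 631)
12^32 ≡ 81 (mod 631)
12^64 ≡ 251 (mod 631)
12^128 ≡ 532 (mod 631)
12^256 ≡ 336 (mod 631)
12^315 = 12^(256+32+16+8+2+1) ≡ 630 (mod 631).
Result is 630 ≡ −1, so (12/631) = −1.

-1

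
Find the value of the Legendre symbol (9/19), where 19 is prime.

1

Reciprocity: 9 ≡ 1 and 19 ≡ 3 (mod 4), so (9/19) = +(19/9).
Reduce top mod 9: now compute (1/9).
Reached (1/9) = 1. Collecting the sign flips along the way, the symbol is +1.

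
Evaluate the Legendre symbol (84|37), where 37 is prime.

1

Euler's criterion: (84/37) ≡ 10^18 (mod 37).
10^2 ≡ 26 (mod 37)
10^4 ≡ 10 (mod 37)
10^8 ≡ 26 (mod 37)
10^16 ≡ 10 (mod 37)
10^18 = 10^(16+2) ≡ 1 (mod 37).
Result is 1, so (84/37) = 1.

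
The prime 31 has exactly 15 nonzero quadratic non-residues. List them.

3 6 11 12 13 15 17 21 22 23 24 26 27 29 30

Square k = 1,…,15 (k and 31−k give the same square):
1²=1, 2²=4, 3²=9, 4²=16, 5²=25, 6²≡5, 7²≡18, 8²≡2, 9²≡19, 10²≡7, 11²≡28, 12²≡20, 13²≡14, 14²≡10, 15²≡8 (mod 31).
The residues are {1, 2, 4, 5, 7, 8, 9, 10, 14, 16, 18, 19, 20, 25, 28}; the non-residues are the remaining 15 nonzero classes.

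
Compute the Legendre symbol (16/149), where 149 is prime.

Pull out 2^4: since 149 ≡ 5 (mod 8), (2/149) = -1, so (2/149)^4 = +1.
Reached (1/149) = 1. Collecting the sign flips along the way, the symbol is +1.

1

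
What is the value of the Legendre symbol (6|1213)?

-1

Pull out 2: since 1213 ≡ 5 (mod 8), (2/1213) = -1.
Reciprocity: 3 ≡ 3 and 1213 ≡ 1 (mod 4), so (3/1213) = +(1213/3).
Reduce top mod 3: now compute (1/3).
Reached (1/3) = 1. Collecting the sign flips along the way, the symbol is -1.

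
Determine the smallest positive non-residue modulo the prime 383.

(2/383) = +1, so 2 is a residue.
(3/383) = +1, so 3 is a residue.
(4/383) = +1, so 4 is a residue.
(5/383) = −1, so 5 is the smallest positive non-residue mod 383.

5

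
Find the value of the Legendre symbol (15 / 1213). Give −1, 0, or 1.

Reciprocity: 15 ≡ 3 and 1213 ≡ 1 (mod 4), so (15/1213) = +(1213/15).
Reduce top mod 15: now compute (13/15).
Reciprocity: 13 ≡ 1 and 15 ≡ 3 (mod 4), so (13/15) = +(15/13).
Reduce top mod 13: now compute (2/13).
Pull out 2: since 13 ≡ 5 (mod 8), (2/13) = -1.
Reached (1/13) = 1. Collecting the sign flips along the way, the symbol is -1.

-1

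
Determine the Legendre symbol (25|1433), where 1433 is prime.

Reciprocity: 25 ≡ 1 and 1433 ≡ 1 (mod 4), so (25/1433) = +(1433/25).
Reduce top mod 25: now compute (8/25).
Pull out 2^3: since 25 ≡ 1 (mod 8), (2/25) = +1, so (2/25)^3 = +1.
Reached (1/25) = 1. Collecting the sign flips along the way, the symbol is +1.

1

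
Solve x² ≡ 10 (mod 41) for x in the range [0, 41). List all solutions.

41 ≡ 1 (mod 4), so we find a root by search.
Trying successive values, 16² = 256 ≡ 10 (mod 41). The other root is 41 − 16 = 25.

16, 25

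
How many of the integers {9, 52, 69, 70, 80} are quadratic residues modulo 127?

(9/127) = +1 → QR.
(52/127) = +1 → QR.
(69/127) = +1 → QR.
(70/127) = +1 → QR.
(80/127) = -1 → non-residue.
Total quadratic residues among the 5: 4.

4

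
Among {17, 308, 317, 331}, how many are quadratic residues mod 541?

0

(17/541) = -1 → non-residue.
(308/541) = -1 → non-residue.
(317/541) = -1 → non-residue.
(331/541) = -1 → non-residue.
Total quadratic residues among the 4: 0.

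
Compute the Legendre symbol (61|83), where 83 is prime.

1

Reciprocity: 61 ≡ 1 and 83 ≡ 3 (mod 4), so (61/83) = +(83/61).
Reduce top mod 61: now compute (22/61).
Pull out 2: since 61 ≡ 5 (mod 8), (2/61) = -1.
Reciprocity: 11 ≡ 3 and 61 ≡ 1 (mod 4), so (11/61) = +(61/11).
Reduce top mod 11: now compute (6/11).
Pull out 2: since 11 ≡ 3 (mod 8), (2/11) = -1.
Reciprocity: 3 ≡ 3 and 11 ≡ 3 (mod 4), so (3/11) = −(11/3).
Reduce top mod 3: now compute (2/3).
Pull out 2: since 3 ≡ 3 (mod 8), (2/3) = -1.
Reached (1/3) = 1. Collecting the sign flips along the way, the symbol is +1.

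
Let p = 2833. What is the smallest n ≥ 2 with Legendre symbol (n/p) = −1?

5

(2/2833) = +1, so 2 is a residue.
(3/2833) = +1, so 3 is a residue.
(4/2833) = +1, so 4 is a residue.
(5/2833) = −1, so 5 is the smallest positive non-residue mod 2833.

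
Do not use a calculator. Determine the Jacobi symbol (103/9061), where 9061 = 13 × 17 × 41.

1

Reciprocity: 103 ≡ 3 and 9061 ≡ 1 (mod 4), so (103/9061) = +(9061/103).
Reduce top mod 103: now compute (100/103).
Pull out 2^2: since 103 ≡ 7 (mod 8), (2/103) = +1, so (2/103)^2 = +1.
Reciprocity: 25 ≡ 1 and 103 ≡ 3 (mod 4), so (25/103) = +(103/25).
Reduce top mod 25: now compute (3/25).
Reciprocity: 3 ≡ 3 and 25 ≡ 1 (mod 4), so (3/25) = +(25/3).
Reduce top mod 3: now compute (1/3).
Reached (1/3) = 1. Collecting the sign flips along the way, the symbol is +1.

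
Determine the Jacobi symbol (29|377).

0

Reciprocity: 29 ≡ 1 and 377 ≡ 1 (mod 4), so (29/377) = +(377/29).
Reduce top mod 29: now compute (0/29).
Top reduces to 0: gcd > 1, so the symbol is 0.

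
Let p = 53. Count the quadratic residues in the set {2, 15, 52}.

2

(2/53) = -1 → non-residue.
(15/53) = +1 → QR.
(52/53) = +1 → QR.
Total quadratic residues among the 3: 2.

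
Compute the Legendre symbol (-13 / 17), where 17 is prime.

First reduce: -13 ≡ 4 (mod 17).
Pull out 2^2: since 17 ≡ 1 (mod 8), (2/17) = +1, so (2/17)^2 = +1.
Reached (1/17) = 1. Collecting the sign flips along the way, the symbol is +1.

1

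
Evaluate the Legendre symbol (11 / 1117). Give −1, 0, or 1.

-1

Euler's criterion: (11/1117) ≡ 11^558 (mod 1117).
11^2 ≡ 121 (mod 1117)
11^4 ≡ 120 (mod 1117)
11^8 ≡ 996 (mod 1117)
11^16 ≡ 120 (mod 1117)
11^32 ≡ 996 (mod 1117)
11^64 ≡ 120 (mod 1117)
11^128 ≡ 996 (mod 1117)
11^256 ≡ 120 (mod 1117)
11^512 ≡ 996 (mod 1117)
11^558 = 11^(512+32+8+4+2) ≡ 1116 (mod 1117).
Result is 1116 ≡ −1, so (11/1117) = −1.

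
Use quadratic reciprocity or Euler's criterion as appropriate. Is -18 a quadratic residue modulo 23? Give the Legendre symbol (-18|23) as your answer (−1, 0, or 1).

-1

First reduce: -18 ≡ 5 (mod 23).
Reciprocity: 5 ≡ 1 and 23 ≡ 3 (mod 4), so (5/23) = +(23/5).
Reduce top mod 5: now compute (3/5).
Reciprocity: 3 ≡ 3 and 5 ≡ 1 (mod 4), so (3/5) = +(5/3).
Reduce top mod 3: now compute (2/3).
Pull out 2: since 3 ≡ 3 (mod 8), (2/3) = -1.
Reached (1/3) = 1. Collecting the sign flips along the way, the symbol is -1.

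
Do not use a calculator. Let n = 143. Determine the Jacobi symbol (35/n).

Reciprocity: 35 ≡ 3 and 143 ≡ 3 (mod 4), so (35/143) = −(143/35).
Reduce top mod 35: now compute (3/35).
Reciprocity: 3 ≡ 3 and 35 ≡ 3 (mod 4), so (3/35) = −(35/3).
Reduce top mod 3: now compute (2/3).
Pull out 2: since 3 ≡ 3 (mod 8), (2/3) = -1.
Reached (1/3) = 1. Collecting the sign flips along the way, the symbol is -1.

-1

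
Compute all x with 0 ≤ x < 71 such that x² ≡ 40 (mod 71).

Since 71 ≡ 3 (mod 4), a square root of 40 is 40^((71+1)/4) = 40^18 mod 71.
Repeated squaring: 40^2≡38, 40^4≡24, 40^8≡8, 40^16≡64 (mod 71).
40^18 = 40^(16+2) ≡ 18 (mod 71).
Check: 18² = 324 ≡ 40 (mod 71). The two roots are 18 and 53.

18, 53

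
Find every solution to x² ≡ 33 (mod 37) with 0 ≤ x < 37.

12, 25

37 ≡ 1 (mod 4), so we find a root by search.
Trying successive values, 12² = 144 ≡ 33 (mod 37). The other root is 37 − 12 = 25.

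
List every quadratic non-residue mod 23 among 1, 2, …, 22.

5, 7, 10, 11, 14, 15, 17, 19, 20, 21, 22

Square k = 1,…,11 (k and 23−k give the same square):
1²=1, 2²=4, 3²=9, 4²=16, 5²≡2, 6²≡13, 7²≡3, 8²≡18, 9²≡12, 10²≡8, 11²≡6 (mod 23).
The residues are {1, 2, 3, 4, 6, 8, 9, 12, 13, 16, 18}; the non-residues are the remaining 11 nonzero classes.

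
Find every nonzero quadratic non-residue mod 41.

3 6 7 11 12 13 14 15 17 19 22 24 26 27 28 29 30 34 35 38

Square k = 1,…,20 (k and 41−k give the same square):
1²=1, 2²=4, 3²=9, 4²=16, 5²=25, 6²=36, 7²≡8, 8²≡23, 9²≡40, 10²≡18, 11²≡39, 12²≡21, 13²≡5, 14²≡32, 15²≡20, 16²≡10, 17²≡2, 18²≡37, 19²≡33, 20²≡31 (mod 41).
The residues are {1, 2, 4, 5, 8, 9, 10, 16, 18, 20, 21, 23, 25, 31, 32, 33, 36, 37, 39, 40}; the non-residues are the remaining 20 nonzero classes.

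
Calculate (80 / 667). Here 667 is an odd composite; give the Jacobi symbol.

Pull out 2^4: since 667 ≡ 3 (mod 8), (2/667) = -1, so (2/667)^4 = +1.
Reciprocity: 5 ≡ 1 and 667 ≡ 3 (mod 4), so (5/667) = +(667/5).
Reduce top mod 5: now compute (2/5).
Pull out 2: since 5 ≡ 5 (mod 8), (2/5) = -1.
Reached (1/5) = 1. Collecting the sign flips along the way, the symbol is -1.

-1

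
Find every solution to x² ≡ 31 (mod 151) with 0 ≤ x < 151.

22, 129

Since 151 ≡ 3 (mod 4), a square root of 31 is 31^((151+1)/4) = 31^38 mod 151.
Repeated squaring: 31^2≡55, 31^4≡5, 31^8≡25, 31^16≡21, 31^32≡139 (mod 151).
31^38 = 31^(32+4+2) ≡ 22 (mod 151).
Check: 22² = 484 ≡ 31 (mod 151). The two roots are 22 and 129.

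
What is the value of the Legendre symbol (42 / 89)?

1

Pull out 2: since 89 ≡ 1 (mod 8), (2/89) = +1.
Reciprocity: 21 ≡ 1 and 89 ≡ 1 (mod 4), so (21/89) = +(89/21).
Reduce top mod 21: now compute (5/21).
Reciprocity: 5 ≡ 1 and 21 ≡ 1 (mod 4), so (5/21) = +(21/5).
Reduce top mod 5: now compute (1/5).
Reached (1/5) = 1. Collecting the sign flips along the way, the symbol is +1.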